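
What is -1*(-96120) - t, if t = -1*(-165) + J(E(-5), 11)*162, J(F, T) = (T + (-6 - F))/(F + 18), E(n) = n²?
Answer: 4129305/43 ≈ 96030.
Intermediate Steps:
J(F, T) = (-6 + T - F)/(18 + F)
t = 3855/43 (t = -1*(-165) + ((-6 + 11 - 1*(-5)²)/(18 + (-5)²))*162 = 165 + ((-6 + 11 - 1*25)/(18 + 25))*162 = 165 + ((-6 + 11 - 25)/43)*162 = 165 + ((1/43)*(-20))*162 = 165 - 20/43*162 = 165 - 3240/43 = 3855/43 ≈ 89.651)
-1*(-96120) - t = -1*(-96120) - 1*3855/43 = 96120 - 3855/43 = 4129305/43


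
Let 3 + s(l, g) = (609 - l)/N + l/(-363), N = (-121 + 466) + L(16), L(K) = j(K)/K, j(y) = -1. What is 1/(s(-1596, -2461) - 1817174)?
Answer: -667799/1213501778435 ≈ -5.5031e-7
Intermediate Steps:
L(K) = -1/K
N = 5519/16 (N = (-121 + 466) - 1/16 = 345 - 1*1/16 = 345 - 1/16 = 5519/16 ≈ 344.94)
s(l, g) = -6813/5519 - 11327*l/2003397 (s(l, g) = -3 + ((609 - l)/(5519/16) + l/(-363)) = -3 + ((609 - l)*(16/5519) + l*(-1/363)) = -3 + ((9744/5519 - 16*l/5519) - l/363) = -3 + (9744/5519 - 11327*l/2003397) = -6813/5519 - 11327*l/2003397)
1/(s(-1596, -2461) - 1817174) = 1/((-6813/5519 - 11327/2003397*(-1596)) - 1817174) = 1/((-6813/5519 + 6025964/667799) - 1817174) = 1/(5201591/667799 - 1817174) = 1/(-1213501778435/667799) = -667799/1213501778435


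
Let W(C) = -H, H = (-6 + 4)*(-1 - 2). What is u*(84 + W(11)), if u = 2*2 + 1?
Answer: 390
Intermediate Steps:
u = 5 (u = 4 + 1 = 5)
H = 6 (H = -2*(-3) = 6)
W(C) = -6 (W(C) = -1*6 = -6)
u*(84 + W(11)) = 5*(84 - 6) = 5*78 = 390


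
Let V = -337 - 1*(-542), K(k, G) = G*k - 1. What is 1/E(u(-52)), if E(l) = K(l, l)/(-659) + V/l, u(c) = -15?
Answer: -1977/27691 ≈ -0.071395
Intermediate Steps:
K(k, G) = -1 + G*k
V = 205 (V = -337 + 542 = 205)
E(l) = 1/659 + 205/l - l²/659 (E(l) = (-1 + l*l)/(-659) + 205/l = (-1 + l²)*(-1/659) + 205/l = (1/659 - l²/659) + 205/l = 1/659 + 205/l - l²/659)
1/E(u(-52)) = 1/((1/659)*(135095 - 15 - 1*(-15)³)/(-15)) = 1/((1/659)*(-1/15)*(135095 - 15 - 1*(-3375))) = 1/((1/659)*(-1/15)*(135095 - 15 + 3375)) = 1/((1/659)*(-1/15)*138455) = 1/(-27691/1977) = -1977/27691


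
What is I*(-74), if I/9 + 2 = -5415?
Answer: 3607722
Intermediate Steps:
I = -48753 (I = -18 + 9*(-5415) = -18 - 48735 = -48753)
I*(-74) = -48753*(-74) = 3607722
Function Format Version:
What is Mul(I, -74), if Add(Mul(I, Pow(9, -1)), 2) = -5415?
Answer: 3607722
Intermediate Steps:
I = -48753 (I = Add(-18, Mul(9, -5415)) = Add(-18, -48735) = -48753)
Mul(I, -74) = Mul(-48753, -74) = 3607722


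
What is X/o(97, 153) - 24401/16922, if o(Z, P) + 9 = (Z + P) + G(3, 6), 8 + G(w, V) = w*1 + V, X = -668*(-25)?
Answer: 138346179/2047562 ≈ 67.566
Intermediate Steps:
X = 16700
G(w, V) = -8 + V + w (G(w, V) = -8 + (w*1 + V) = -8 + (w + V) = -8 + (V + w) = -8 + V + w)
o(Z, P) = -8 + P + Z (o(Z, P) = -9 + ((Z + P) + (-8 + 6 + 3)) = -9 + ((P + Z) + 1) = -9 + (1 + P + Z) = -8 + P + Z)
X/o(97, 153) - 24401/16922 = 16700/(-8 + 153 + 97) - 24401/16922 = 16700/242 - 24401*1/16922 = 16700*(1/242) - 24401/16922 = 8350/121 - 24401/16922 = 138346179/2047562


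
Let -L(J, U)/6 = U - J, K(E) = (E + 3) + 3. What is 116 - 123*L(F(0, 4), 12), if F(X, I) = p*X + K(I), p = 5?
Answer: 1592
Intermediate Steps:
K(E) = 6 + E (K(E) = (3 + E) + 3 = 6 + E)
F(X, I) = 6 + I + 5*X (F(X, I) = 5*X + (6 + I) = 6 + I + 5*X)
L(J, U) = -6*U + 6*J (L(J, U) = -6*(U - J) = -6*U + 6*J)
116 - 123*L(F(0, 4), 12) = 116 - 123*(-6*12 + 6*(6 + 4 + 5*0)) = 116 - 123*(-72 + 6*(6 + 4 + 0)) = 116 - 123*(-72 + 6*10) = 116 - 123*(-72 + 60) = 116 - 123*(-12) = 116 + 1476 = 1592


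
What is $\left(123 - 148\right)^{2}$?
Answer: $625$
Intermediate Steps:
$\left(123 - 148\right)^{2} = \left(-25\right)^{2} = 625$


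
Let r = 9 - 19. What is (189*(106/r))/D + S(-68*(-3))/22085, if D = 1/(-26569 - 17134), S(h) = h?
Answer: 1933643124771/22085 ≈ 8.7555e+7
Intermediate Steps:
r = -10
D = -1/43703 (D = 1/(-43703) = -1/43703 ≈ -2.2882e-5)
(189*(106/r))/D + S(-68*(-3))/22085 = (189*(106/(-10)))/(-1/43703) - 68*(-3)/22085 = (189*(106*(-⅒)))*(-43703) + 204*(1/22085) = (189*(-53/5))*(-43703) + 204/22085 = -10017/5*(-43703) + 204/22085 = 437772951/5 + 204/22085 = 1933643124771/22085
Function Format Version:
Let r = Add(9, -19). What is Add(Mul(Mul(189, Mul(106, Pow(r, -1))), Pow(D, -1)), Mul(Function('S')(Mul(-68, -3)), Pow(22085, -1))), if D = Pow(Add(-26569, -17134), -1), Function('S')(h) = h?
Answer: Rational(1933643124771, 22085) ≈ 8.7555e+7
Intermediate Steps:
r = -10
D = Rational(-1, 43703) (D = Pow(-43703, -1) = Rational(-1, 43703) ≈ -2.2882e-5)
Add(Mul(Mul(189, Mul(106, Pow(r, -1))), Pow(D, -1)), Mul(Function('S')(Mul(-68, -3)), Pow(22085, -1))) = Add(Mul(Mul(189, Mul(106, Pow(-10, -1))), Pow(Rational(-1, 43703), -1)), Mul(Mul(-68, -3), Pow(22085, -1))) = Add(Mul(Mul(189, Mul(106, Rational(-1, 10))), -43703), Mul(204, Rational(1, 22085))) = Add(Mul(Mul(189, Rational(-53, 5)), -43703), Rational(204, 22085)) = Add(Mul(Rational(-10017, 5), -43703), Rational(204, 22085)) = Add(Rational(437772951, 5), Rational(204, 22085)) = Rational(1933643124771, 22085)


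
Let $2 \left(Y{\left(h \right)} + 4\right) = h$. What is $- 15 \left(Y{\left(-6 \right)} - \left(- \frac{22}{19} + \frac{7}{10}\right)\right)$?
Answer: $\frac{3729}{38} \approx 98.132$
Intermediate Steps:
$Y{\left(h \right)} = -4 + \frac{h}{2}$
$- 15 \left(Y{\left(-6 \right)} - \left(- \frac{22}{19} + \frac{7}{10}\right)\right) = - 15 \left(\left(-4 + \frac{1}{2} \left(-6\right)\right) - \left(- \frac{22}{19} + \frac{7}{10}\right)\right) = - 15 \left(\left(-4 - 3\right) - - \frac{87}{190}\right) = - 15 \left(-7 + \left(\frac{22}{19} - \frac{7}{10}\right)\right) = - 15 \left(-7 + \frac{87}{190}\right) = \left(-15\right) \left(- \frac{1243}{190}\right) = \frac{3729}{38}$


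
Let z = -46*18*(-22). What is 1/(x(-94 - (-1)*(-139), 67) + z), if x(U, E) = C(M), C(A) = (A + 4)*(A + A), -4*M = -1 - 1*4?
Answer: 8/145833 ≈ 5.4857e-5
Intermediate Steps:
M = 5/4 (M = -(-1 - 1*4)/4 = -(-1 - 4)/4 = -¼*(-5) = 5/4 ≈ 1.2500)
C(A) = 2*A*(4 + A) (C(A) = (4 + A)*(2*A) = 2*A*(4 + A))
x(U, E) = 105/8 (x(U, E) = 2*(5/4)*(4 + 5/4) = 2*(5/4)*(21/4) = 105/8)
z = 18216 (z = -828*(-22) = 18216)
1/(x(-94 - (-1)*(-139), 67) + z) = 1/(105/8 + 18216) = 1/(145833/8) = 8/145833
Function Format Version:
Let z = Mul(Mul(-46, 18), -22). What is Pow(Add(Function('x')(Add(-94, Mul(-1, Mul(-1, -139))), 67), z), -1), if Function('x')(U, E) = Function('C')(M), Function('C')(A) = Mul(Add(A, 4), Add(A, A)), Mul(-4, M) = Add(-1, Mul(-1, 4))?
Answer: Rational(8, 145833) ≈ 5.4857e-5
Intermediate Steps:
M = Rational(5, 4) (M = Mul(Rational(-1, 4), Add(-1, Mul(-1, 4))) = Mul(Rational(-1, 4), Add(-1, -4)) = Mul(Rational(-1, 4), -5) = Rational(5, 4) ≈ 1.2500)
Function('C')(A) = Mul(2, A, Add(4, A)) (Function('C')(A) = Mul(Add(4, A), Mul(2, A)) = Mul(2, A, Add(4, A)))
Function('x')(U, E) = Rational(105, 8) (Function('x')(U, E) = Mul(2, Rational(5, 4), Add(4, Rational(5, 4))) = Mul(2, Rational(5, 4), Rational(21, 4)) = Rational(105, 8))
z = 18216 (z = Mul(-828, -22) = 18216)
Pow(Add(Function('x')(Add(-94, Mul(-1, Mul(-1, -139))), 67), z), -1) = Pow(Add(Rational(105, 8), 18216), -1) = Pow(Rational(145833, 8), -1) = Rational(8, 145833)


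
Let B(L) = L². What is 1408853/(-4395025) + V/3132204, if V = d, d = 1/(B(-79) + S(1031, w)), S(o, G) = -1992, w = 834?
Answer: -18750050939153963/58492222146789900 ≈ -0.32056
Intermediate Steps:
d = 1/4249 (d = 1/((-79)² - 1992) = 1/(6241 - 1992) = 1/4249 ≈ 0.00023535)
V = 1/4249 ≈ 0.00023535
1408853/(-4395025) + V/3132204 = 1408853/(-4395025) + (1/4249)/3132204 = 1408853*(-1/4395025) + (1/4249)*(1/3132204) = -1408853/4395025 + 1/13308734796 = -18750050939153963/58492222146789900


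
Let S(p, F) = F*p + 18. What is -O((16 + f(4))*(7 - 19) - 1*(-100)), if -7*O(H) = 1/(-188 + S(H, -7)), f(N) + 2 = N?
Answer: 1/4494 ≈ 0.00022252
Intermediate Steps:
f(N) = -2 + N
S(p, F) = 18 + F*p
O(H) = -1/(7*(-170 - 7*H)) (O(H) = -1/(7*(-188 + (18 - 7*H))) = -1/(7*(-170 - 7*H)))
-O((16 + f(4))*(7 - 19) - 1*(-100)) = -1/(7*(170 + 7*((16 + (-2 + 4))*(7 - 19) - 1*(-100)))) = -1/(7*(170 + 7*((16 + 2)*(-12) + 100))) = -1/(7*(170 + 7*(18*(-12) + 100))) = -1/(7*(170 + 7*(-216 + 100))) = -1/(7*(170 + 7*(-116))) = -1/(7*(170 - 812)) = -1/(7*(-642)) = -(-1)/(7*642) = -1*(-1/4494) = 1/4494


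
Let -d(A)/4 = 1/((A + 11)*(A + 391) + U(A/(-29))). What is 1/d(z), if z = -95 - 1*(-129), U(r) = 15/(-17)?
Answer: -162555/34 ≈ -4781.0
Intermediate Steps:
U(r) = -15/17 (U(r) = 15*(-1/17) = -15/17)
z = 34 (z = -95 + 129 = 34)
d(A) = -4/(-15/17 + (11 + A)*(391 + A)) (d(A) = -4/((A + 11)*(A + 391) - 15/17) = -4/((11 + A)*(391 + A) - 15/17) = -4/(-15/17 + (11 + A)*(391 + A)))
1/d(z) = 1/(-68/(73102 + 17*34² + 6834*34)) = 1/(-68/(73102 + 17*1156 + 232356)) = 1/(-68/(73102 + 19652 + 232356)) = 1/(-68/325110) = 1/(-68*1/325110) = 1/(-34/162555) = -162555/34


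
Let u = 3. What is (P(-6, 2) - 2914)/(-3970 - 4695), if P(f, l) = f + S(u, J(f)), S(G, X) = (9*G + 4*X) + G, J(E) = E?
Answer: 2914/8665 ≈ 0.33630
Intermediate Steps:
S(G, X) = 4*X + 10*G (S(G, X) = (4*X + 9*G) + G = 4*X + 10*G)
P(f, l) = 30 + 5*f (P(f, l) = f + (4*f + 10*3) = f + (4*f + 30) = f + (30 + 4*f) = 30 + 5*f)
(P(-6, 2) - 2914)/(-3970 - 4695) = ((30 + 5*(-6)) - 2914)/(-3970 - 4695) = ((30 - 30) - 2914)/(-8665) = (0 - 2914)*(-1/8665) = -2914*(-1/8665) = 2914/8665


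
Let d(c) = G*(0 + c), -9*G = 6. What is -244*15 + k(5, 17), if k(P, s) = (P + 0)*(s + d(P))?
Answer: -10775/3 ≈ -3591.7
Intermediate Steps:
G = -⅔ (G = -⅑*6 = -⅔ ≈ -0.66667)
d(c) = -2*c/3 (d(c) = -2*(0 + c)/3 = -2*c/3)
k(P, s) = P*(s - 2*P/3) (k(P, s) = (P + 0)*(s - 2*P/3) = P*(s - 2*P/3))
-244*15 + k(5, 17) = -244*15 + (⅓)*5*(-2*5 + 3*17) = -3660 + (⅓)*5*(-10 + 51) = -3660 + (⅓)*5*41 = -3660 + 205/3 = -10775/3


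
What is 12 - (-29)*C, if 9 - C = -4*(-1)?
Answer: 157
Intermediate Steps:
C = 5 (C = 9 - (-4)*(-1) = 9 - 1*4 = 9 - 4 = 5)
12 - (-29)*C = 12 - (-29)*5 = 12 - 29*(-5) = 12 + 145 = 157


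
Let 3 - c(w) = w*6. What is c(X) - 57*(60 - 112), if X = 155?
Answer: 2037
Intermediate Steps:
c(w) = 3 - 6*w (c(w) = 3 - w*6 = 3 - 6*w)
c(X) - 57*(60 - 112) = (3 - 6*155) - 57*(60 - 112) = (3 - 930) - 57*(-52) = -927 + 2964 = 2037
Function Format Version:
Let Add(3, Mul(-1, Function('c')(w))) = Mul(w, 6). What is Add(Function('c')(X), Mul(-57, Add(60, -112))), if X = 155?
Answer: 2037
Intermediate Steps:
Function('c')(w) = Add(3, Mul(-6, w)) (Function('c')(w) = Add(3, Mul(-1, Mul(w, 6))) = Add(3, Mul(-1, Mul(6, w))) = Add(3, Mul(-6, w)))
Add(Function('c')(X), Mul(-57, Add(60, -112))) = Add(Add(3, Mul(-6, 155)), Mul(-57, Add(60, -112))) = Add(Add(3, -930), Mul(-57, -52)) = Add(-927, 2964) = 2037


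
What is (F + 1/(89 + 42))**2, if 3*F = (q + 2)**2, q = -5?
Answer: 155236/17161 ≈ 9.0459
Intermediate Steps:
F = 3 (F = (-5 + 2)**2/3 = (1/3)*(-3)**2 = (1/3)*9 = 3)
(F + 1/(89 + 42))**2 = (3 + 1/(89 + 42))**2 = (3 + 1/131)**2 = (394/131)**2 = 155236/17161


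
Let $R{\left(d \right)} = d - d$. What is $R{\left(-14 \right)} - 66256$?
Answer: $-66256$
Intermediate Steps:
$R{\left(d \right)} = 0$
$R{\left(-14 \right)} - 66256 = 0 - 66256 = -66256$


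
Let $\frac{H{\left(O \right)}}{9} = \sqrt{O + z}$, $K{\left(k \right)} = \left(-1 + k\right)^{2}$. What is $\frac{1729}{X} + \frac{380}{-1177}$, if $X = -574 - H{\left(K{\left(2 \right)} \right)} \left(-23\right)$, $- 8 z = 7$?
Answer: $- \frac{10330195956}{3051912743} - \frac{715806 \sqrt{2}}{2592959} \approx -3.7752$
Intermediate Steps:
$z = - \frac{7}{8}$ ($z = \left(- \frac{1}{8}\right) 7 = - \frac{7}{8} \approx -0.875$)
$H{\left(O \right)} = 9 \sqrt{- \frac{7}{8} + O}$ ($H{\left(O \right)} = 9 \sqrt{O - \frac{7}{8}} = 9 \sqrt{- \frac{7}{8} + O}$)
$X = -574 + \frac{207 \sqrt{2}}{4}$ ($X = -574 - \frac{9 \sqrt{-14 + 16 \left(-1 + 2\right)^{2}}}{4} \left(-23\right) = -574 - \frac{9 \sqrt{-14 + 16 \cdot 1^{2}}}{4} \left(-23\right) = -574 - \frac{9 \sqrt{-14 + 16 \cdot 1}}{4} \left(-23\right) = -574 - \frac{9 \sqrt{-14 + 16}}{4} \left(-23\right) = -574 - \frac{9 \sqrt{2}}{4} \left(-23\right) = -574 - - \frac{207 \sqrt{2}}{4} = -574 + \frac{207 \sqrt{2}}{4} \approx -500.81$)
$\frac{1729}{X} + \frac{380}{-1177} = \frac{1729}{-574 + \frac{207 \sqrt{2}}{4}} + \frac{380}{-1177} = \frac{1729}{-574 + \frac{207 \sqrt{2}}{4}} + 380 \left(- \frac{1}{1177}\right) = \frac{1729}{-574 + \frac{207 \sqrt{2}}{4}} - \frac{380}{1177} = - \frac{380}{1177} + \frac{1729}{-574 + \frac{207 \sqrt{2}}{4}}$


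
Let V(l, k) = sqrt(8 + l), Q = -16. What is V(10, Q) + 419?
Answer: 419 + 3*sqrt(2) ≈ 423.24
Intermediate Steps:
V(10, Q) + 419 = sqrt(8 + 10) + 419 = sqrt(18) + 419 = 3*sqrt(2) + 419 = 419 + 3*sqrt(2)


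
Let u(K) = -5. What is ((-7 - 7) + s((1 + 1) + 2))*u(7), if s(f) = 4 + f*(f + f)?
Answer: -110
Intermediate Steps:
s(f) = 4 + 2*f² (s(f) = 4 + f*(2*f) = 4 + 2*f²)
((-7 - 7) + s((1 + 1) + 2))*u(7) = ((-7 - 7) + (4 + 2*((1 + 1) + 2)²))*(-5) = (-14 + (4 + 2*(2 + 2)²))*(-5) = (-14 + (4 + 2*4²))*(-5) = (-14 + (4 + 2*16))*(-5) = (-14 + (4 + 32))*(-5) = (-14 + 36)*(-5) = 22*(-5) = -110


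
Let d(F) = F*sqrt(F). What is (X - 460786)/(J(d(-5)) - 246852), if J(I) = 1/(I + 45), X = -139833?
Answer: 318767575956345/131012184076921 + 3003095*I*sqrt(5)/131012184076921 ≈ 2.4331 + 5.1256e-8*I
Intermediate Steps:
d(F) = F**(3/2)
J(I) = 1/(45 + I)
(X - 460786)/(J(d(-5)) - 246852) = (-139833 - 460786)/(1/(45 + (-5)**(3/2)) - 246852) = -600619/(1/(45 - 5*I*sqrt(5)) - 246852) = -600619/(-246852 + 1/(45 - 5*I*sqrt(5)))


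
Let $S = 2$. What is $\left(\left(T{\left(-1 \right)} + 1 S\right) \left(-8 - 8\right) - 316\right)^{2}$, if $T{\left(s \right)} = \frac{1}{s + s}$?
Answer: $115600$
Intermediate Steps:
$T{\left(s \right)} = \frac{1}{2 s}$
$\left(\left(T{\left(-1 \right)} + 1 S\right) \left(-8 - 8\right) - 316\right)^{2} = \left(\left(\frac{1}{2 \left(-1\right)} + 1 \cdot 2\right) \left(-8 - 8\right) - 316\right)^{2} = \left(\left(\frac{1}{2} \left(-1\right) + 2\right) \left(-16\right) - 316\right)^{2} = \left(\left(- \frac{1}{2} + 2\right) \left(-16\right) - 316\right)^{2} = \left(\frac{3}{2} \left(-16\right) - 316\right)^{2} = \left(-24 - 316\right)^{2} = \left(-340\right)^{2} = 115600$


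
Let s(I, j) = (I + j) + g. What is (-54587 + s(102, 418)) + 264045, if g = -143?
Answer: 209835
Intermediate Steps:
s(I, j) = -143 + I + j (s(I, j) = (I + j) - 143 = -143 + I + j)
(-54587 + s(102, 418)) + 264045 = (-54587 + (-143 + 102 + 418)) + 264045 = (-54587 + 377) + 264045 = -54210 + 264045 = 209835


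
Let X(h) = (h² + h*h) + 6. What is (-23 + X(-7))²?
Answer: 6561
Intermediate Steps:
X(h) = 6 + 2*h² (X(h) = (h² + h²) + 6 = 2*h² + 6 = 6 + 2*h²)
(-23 + X(-7))² = (-23 + (6 + 2*(-7)²))² = (-23 + (6 + 2*49))² = (-23 + (6 + 98))² = (-23 + 104)² = 81² = 6561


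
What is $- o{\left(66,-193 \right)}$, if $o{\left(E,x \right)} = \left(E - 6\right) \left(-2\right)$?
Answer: $120$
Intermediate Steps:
$o{\left(E,x \right)} = 12 - 2 E$ ($o{\left(E,x \right)} = \left(-6 + E\right) \left(-2\right) = 12 - 2 E$)
$- o{\left(66,-193 \right)} = - (12 - 132) = \left(-1\right) \left(-120\right) = 120$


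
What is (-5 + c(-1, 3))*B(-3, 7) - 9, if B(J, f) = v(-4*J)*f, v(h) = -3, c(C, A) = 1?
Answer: 75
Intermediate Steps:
B(J, f) = -3*f
(-5 + c(-1, 3))*B(-3, 7) - 9 = (-5 + 1)*(-3*7) - 9 = -4*(-21) - 9 = 84 - 9 = 75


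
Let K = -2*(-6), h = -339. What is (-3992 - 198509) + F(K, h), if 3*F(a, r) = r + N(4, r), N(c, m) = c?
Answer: -607838/3 ≈ -2.0261e+5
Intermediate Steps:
K = 12
F(a, r) = 4/3 + r/3 (F(a, r) = (r + 4)/3 = (4 + r)/3 = 4/3 + r/3)
(-3992 - 198509) + F(K, h) = (-3992 - 198509) + (4/3 + (1/3)*(-339)) = -202501 + (4/3 - 113) = -202501 - 335/3 = -607838/3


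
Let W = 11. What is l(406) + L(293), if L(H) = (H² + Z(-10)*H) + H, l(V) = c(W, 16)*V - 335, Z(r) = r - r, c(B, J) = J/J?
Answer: 86213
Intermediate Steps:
c(B, J) = 1
Z(r) = 0
l(V) = -335 + V (l(V) = 1*V - 335 = V - 335 = -335 + V)
L(H) = H + H² (L(H) = (H² + 0*H) + H = (H² + 0) + H = H² + H = H + H²)
l(406) + L(293) = (-335 + 406) + 293*(1 + 293) = 71 + 293*294 = 71 + 86142 = 86213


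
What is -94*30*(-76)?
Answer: 214320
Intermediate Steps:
-94*30*(-76) = -2820*(-76) = 214320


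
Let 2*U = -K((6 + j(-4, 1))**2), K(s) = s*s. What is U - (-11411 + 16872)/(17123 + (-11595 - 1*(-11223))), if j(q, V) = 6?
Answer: -173679829/16751 ≈ -10368.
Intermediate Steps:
K(s) = s**2
U = -10368 (U = (-((6 + 6)**2)**2)/2 = (-(12**2)**2)/2 = (-1*144**2)/2 = (-1*20736)/2 = (1/2)*(-20736) = -10368)
U - (-11411 + 16872)/(17123 + (-11595 - 1*(-11223))) = -10368 - (-11411 + 16872)/(17123 + (-11595 - 1*(-11223))) = -10368 - 5461/(17123 + (-11595 + 11223)) = -10368 - 5461/(17123 - 372) = -10368 - 5461/16751 = -173679829/16751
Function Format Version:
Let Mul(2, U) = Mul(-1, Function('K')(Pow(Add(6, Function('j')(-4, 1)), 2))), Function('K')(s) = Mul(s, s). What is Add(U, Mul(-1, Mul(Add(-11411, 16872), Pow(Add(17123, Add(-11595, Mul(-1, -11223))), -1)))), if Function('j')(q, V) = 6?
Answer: Rational(-173679829, 16751) ≈ -10368.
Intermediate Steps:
Function('K')(s) = Pow(s, 2)
U = -10368 (U = Mul(Rational(1, 2), Mul(-1, Pow(Pow(Add(6, 6), 2), 2))) = Mul(Rational(1, 2), Mul(-1, Pow(Pow(12, 2), 2))) = Mul(Rational(1, 2), Mul(-1, Pow(144, 2))) = Mul(Rational(1, 2), Mul(-1, 20736)) = Mul(Rational(1, 2), -20736) = -10368)
Add(U, Mul(-1, Mul(Add(-11411, 16872), Pow(Add(17123, Add(-11595, Mul(-1, -11223))), -1)))) = Add(-10368, Mul(-1, Mul(Add(-11411, 16872), Pow(Add(17123, Add(-11595, Mul(-1, -11223))), -1)))) = Add(-10368, Mul(-1, Mul(5461, Pow(Add(17123, Add(-11595, 11223)), -1)))) = Add(-10368, Mul(-1, Mul(5461, Pow(Add(17123, -372), -1)))) = Add(-10368, Mul(-1, Mul(5461, Pow(16751, -1)))) = Add(-10368, Mul(-1, Mul(5461, Rational(1, 16751)))) = Add(-10368, Mul(-1, Rational(5461, 16751))) = Add(-10368, Rational(-5461, 16751)) = Rational(-173679829, 16751)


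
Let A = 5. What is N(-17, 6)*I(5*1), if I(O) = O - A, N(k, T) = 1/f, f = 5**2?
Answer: 0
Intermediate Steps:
f = 25
N(k, T) = 1/25
I(O) = -5 + O (I(O) = O - 1*5 = O - 5 = -5 + O)
N(-17, 6)*I(5*1) = (-5 + 5*1)/25 = (-5 + 5)/25 = (1/25)*0 = 0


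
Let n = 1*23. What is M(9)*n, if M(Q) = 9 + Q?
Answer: 414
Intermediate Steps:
n = 23
M(9)*n = (9 + 9)*23 = 18*23 = 414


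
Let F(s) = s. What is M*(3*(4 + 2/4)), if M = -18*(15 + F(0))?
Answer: -3645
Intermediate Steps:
M = -270 (M = -18*(15 + 0) = -18*15 = -270)
M*(3*(4 + 2/4)) = -810*(4 + 2/4) = -810*(4 + 2*(1/4)) = -810*(4 + 1/2) = -810*9/2 = -270*27/2 = -3645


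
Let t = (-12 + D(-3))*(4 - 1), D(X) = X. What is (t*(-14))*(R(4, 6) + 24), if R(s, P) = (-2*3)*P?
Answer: -7560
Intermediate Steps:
R(s, P) = -6*P
t = -45 (t = (-12 - 3)*(4 - 1) = -15*3 = -45)
(t*(-14))*(R(4, 6) + 24) = (-45*(-14))*(-6*6 + 24) = 630*(-36 + 24) = 630*(-12) = -7560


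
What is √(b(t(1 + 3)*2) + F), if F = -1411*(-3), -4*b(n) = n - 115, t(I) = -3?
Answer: √17053/2 ≈ 65.294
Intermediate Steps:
b(n) = 115/4 - n/4 (b(n) = -(n - 115)/4 = -(-115 + n)/4 = 115/4 - n/4)
F = 4233
√(b(t(1 + 3)*2) + F) = √((115/4 - (-3)*2/4) + 4233) = √((115/4 - ¼*(-6)) + 4233) = √((115/4 + 3/2) + 4233) = √(121/4 + 4233) = √(17053/4) = √17053/2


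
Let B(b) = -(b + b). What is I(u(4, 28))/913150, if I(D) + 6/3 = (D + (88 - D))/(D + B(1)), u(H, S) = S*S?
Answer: -369/178520825 ≈ -2.0670e-6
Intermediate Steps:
u(H, S) = S**2
B(b) = -2*b
I(D) = -2 + 88/(-2 + D) (I(D) = -2 + (D + (88 - D))/(D - 2*1) = -2 + 88/(D - 2) = -2 + 88/(-2 + D))
I(u(4, 28))/913150 = (2*(46 - 1*28**2)/(-2 + 28**2))/913150 = (2*(46 - 1*784)/(-2 + 784))*(1/913150) = (2*(46 - 784)/782)*(1/913150) = (2*(1/782)*(-738))*(1/913150) = -738/391*1/913150 = -369/178520825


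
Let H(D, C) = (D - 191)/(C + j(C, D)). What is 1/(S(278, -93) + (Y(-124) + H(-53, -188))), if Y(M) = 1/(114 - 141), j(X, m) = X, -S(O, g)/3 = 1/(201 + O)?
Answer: 1215702/736273 ≈ 1.6512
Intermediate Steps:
S(O, g) = -3/(201 + O)
H(D, C) = (-191 + D)/(2*C) (H(D, C) = (D - 191)/(C + C) = (-191 + D)/((2*C)) = (-191 + D)*(1/(2*C)) = (-191 + D)/(2*C))
Y(M) = -1/27 (Y(M) = 1/(-27) = -1/27)
1/(S(278, -93) + (Y(-124) + H(-53, -188))) = 1/(-3/(201 + 278) + (-1/27 + (1/2)*(-191 - 53)/(-188))) = 1/(-3/479 + (-1/27 + (1/2)*(-1/188)*(-244))) = 1/(-3*1/479 + (-1/27 + 61/94)) = 1/(-3/479 + 1553/2538) = 1/(736273/1215702) = 1215702/736273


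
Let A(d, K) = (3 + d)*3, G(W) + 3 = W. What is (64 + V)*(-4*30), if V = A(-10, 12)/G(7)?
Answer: -7050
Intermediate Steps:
G(W) = -3 + W
A(d, K) = 9 + 3*d
V = -21/4 (V = (9 + 3*(-10))/(-3 + 7) = (9 - 30)/4 = -21*¼ = -21/4 ≈ -5.2500)
(64 + V)*(-4*30) = (64 - 21/4)*(-4*30) = (235/4)*(-120) = -7050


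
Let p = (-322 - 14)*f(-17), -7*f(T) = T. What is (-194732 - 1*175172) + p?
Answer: -370720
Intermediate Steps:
f(T) = -T/7
p = -816 (p = (-322 - 14)*(-⅐*(-17)) = -336*17/7 = -816)
(-194732 - 1*175172) + p = (-194732 - 1*175172) - 816 = (-194732 - 175172) - 816 = -369904 - 816 = -370720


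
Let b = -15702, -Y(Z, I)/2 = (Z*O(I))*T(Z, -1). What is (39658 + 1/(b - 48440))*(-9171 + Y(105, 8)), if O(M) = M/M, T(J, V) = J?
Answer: -79418213784135/64142 ≈ -1.2382e+9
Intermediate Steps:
O(M) = 1
Y(Z, I) = -2*Z**2 (Y(Z, I) = -2*Z*1*Z = -2*Z*Z = -2*Z**2)
(39658 + 1/(b - 48440))*(-9171 + Y(105, 8)) = (39658 + 1/(-15702 - 48440))*(-9171 - 2*105**2) = (39658 + 1/(-64142))*(-9171 - 2*11025) = (39658 - 1/64142)*(-9171 - 22050) = (2543743435/64142)*(-31221) = -79418213784135/64142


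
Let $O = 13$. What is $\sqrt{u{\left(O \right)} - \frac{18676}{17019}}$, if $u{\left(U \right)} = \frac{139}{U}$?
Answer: $\frac{\sqrt{52186095299}}{73749} \approx 3.0976$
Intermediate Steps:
$\sqrt{u{\left(O \right)} - \frac{18676}{17019}} = \sqrt{\frac{139}{13} - \frac{18676}{17019}} = \sqrt{\frac{2122853}{221247}} = \frac{\sqrt{52186095299}}{73749}$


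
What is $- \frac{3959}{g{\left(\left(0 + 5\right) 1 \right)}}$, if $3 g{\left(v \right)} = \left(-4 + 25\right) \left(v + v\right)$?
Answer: $- \frac{3959}{70} \approx -56.557$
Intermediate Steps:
$g{\left(v \right)} = 14 v$ ($g{\left(v \right)} = \frac{\left(-4 + 25\right) \left(v + v\right)}{3} = \frac{21 \cdot 2 v}{3} = \frac{42 v}{3} = 14 v$)
$- \frac{3959}{g{\left(\left(0 + 5\right) 1 \right)}} = - \frac{3959}{14 \left(0 + 5\right) 1} = - \frac{3959}{14 \cdot 5 \cdot 1} = - \frac{3959}{14 \cdot 5} = - \frac{3959}{70}$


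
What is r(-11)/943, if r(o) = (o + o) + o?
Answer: -33/943 ≈ -0.034995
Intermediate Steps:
r(o) = 3*o (r(o) = 2*o + o = 3*o)
r(-11)/943 = (3*(-11))/943 = -33*1/943 = -33/943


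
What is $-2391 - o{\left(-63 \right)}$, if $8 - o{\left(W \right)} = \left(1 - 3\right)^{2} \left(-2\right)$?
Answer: $-2407$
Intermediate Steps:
$o{\left(W \right)} = 16$ ($o{\left(W \right)} = 8 - \left(1 - 3\right)^{2} \left(-2\right) = 8 - \left(-2\right)^{2} \left(-2\right) = 8 - 4 \left(-2\right) = 8 - -8 = 8 + 8 = 16$)
$-2391 - o{\left(-63 \right)} = -2391 - 16 = -2407$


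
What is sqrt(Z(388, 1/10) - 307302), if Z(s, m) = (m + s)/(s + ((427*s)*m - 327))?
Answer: I*sqrt(8497217342222426)/166286 ≈ 554.35*I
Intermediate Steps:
Z(s, m) = (m + s)/(-327 + s + 427*m*s) (Z(s, m) = (m + s)/(s + (427*m*s - 327)) = (m + s)/(s + (-327 + 427*m*s)) = (m + s)/(-327 + s + 427*m*s))
sqrt(Z(388, 1/10) - 307302) = sqrt((1/10 + 388)/(-327 + 388 + 427*388/10) - 307302) = sqrt((1/10 + 388)/(-327 + 388 + 427*(1/10)*388) - 307302) = sqrt((3881/10)/(-327 + 388 + 82838/5) - 307302) = sqrt((3881/10)/(83143/5) - 307302) = sqrt((5/83143)*(3881/10) - 307302) = sqrt(3881/166286 - 307302) = sqrt(-51100016491/166286) = I*sqrt(8497217342222426)/166286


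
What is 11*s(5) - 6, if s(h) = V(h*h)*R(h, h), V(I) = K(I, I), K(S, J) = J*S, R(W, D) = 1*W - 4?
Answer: 6869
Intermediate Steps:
R(W, D) = -4 + W (R(W, D) = W - 4 = -4 + W)
V(I) = I**2 (V(I) = I*I = I**2)
s(h) = h**4*(-4 + h) (s(h) = (h*h)**2*(-4 + h) = (h**2)**2*(-4 + h) = h**4*(-4 + h))
11*s(5) - 6 = 11*(5**4*(-4 + 5)) - 6 = 11*(625*1) - 6 = 11*625 - 6 = 6875 - 6 = 6869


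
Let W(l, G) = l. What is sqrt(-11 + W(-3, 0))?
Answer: I*sqrt(14) ≈ 3.7417*I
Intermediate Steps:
sqrt(-11 + W(-3, 0)) = sqrt(-11 - 3) = sqrt(-14) = I*sqrt(14)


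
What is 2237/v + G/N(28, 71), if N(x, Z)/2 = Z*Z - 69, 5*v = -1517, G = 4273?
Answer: -104741499/15085048 ≈ -6.9434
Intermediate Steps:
v = -1517/5 (v = (1/5)*(-1517) = -1517/5 ≈ -303.40)
N(x, Z) = -138 + 2*Z**2 (N(x, Z) = 2*(Z*Z - 69) = 2*(Z**2 - 69) = 2*(-69 + Z**2) = -138 + 2*Z**2)
2237/v + G/N(28, 71) = 2237/(-1517/5) + 4273/(-138 + 2*71**2) = 2237*(-5/1517) + 4273/(-138 + 2*5041) = -11185/1517 + 4273/(-138 + 10082) = -11185/1517 + 4273/9944 = -104741499/15085048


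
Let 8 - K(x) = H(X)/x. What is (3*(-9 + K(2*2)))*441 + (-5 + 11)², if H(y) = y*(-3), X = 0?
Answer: -1287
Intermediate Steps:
H(y) = -3*y
K(x) = 8 (K(x) = 8 - (-3*0)/x = 8 - 0/x = 8 - 1*0 = 8 + 0 = 8)
(3*(-9 + K(2*2)))*441 + (-5 + 11)² = (3*(-9 + 8))*441 + (-5 + 11)² = (3*(-1))*441 + 6² = -3*441 + 36 = -1323 + 36 = -1287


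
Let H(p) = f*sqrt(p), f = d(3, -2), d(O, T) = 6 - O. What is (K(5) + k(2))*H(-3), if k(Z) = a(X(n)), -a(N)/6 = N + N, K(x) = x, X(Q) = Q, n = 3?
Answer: -93*I*sqrt(3) ≈ -161.08*I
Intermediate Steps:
f = 3 (f = 6 - 1*3 = 6 - 3 = 3)
a(N) = -12*N (a(N) = -6*(N + N) = -12*N)
H(p) = 3*sqrt(p)
k(Z) = -36 (k(Z) = -12*3 = -36)
(K(5) + k(2))*H(-3) = (5 - 36)*(3*sqrt(-3)) = -93*I*sqrt(3)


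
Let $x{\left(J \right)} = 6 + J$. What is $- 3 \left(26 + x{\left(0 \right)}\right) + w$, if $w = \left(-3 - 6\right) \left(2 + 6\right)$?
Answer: $-168$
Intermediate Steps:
$w = -72$ ($w = \left(-3 - 6\right) 8 = \left(-9\right) 8 = -72$)
$- 3 \left(26 + x{\left(0 \right)}\right) + w = - 3 \left(26 + \left(6 + 0\right)\right) - 72 = - 3 \left(26 + 6\right) - 72 = \left(-3\right) 32 - 72 = -96 - 72 = -168$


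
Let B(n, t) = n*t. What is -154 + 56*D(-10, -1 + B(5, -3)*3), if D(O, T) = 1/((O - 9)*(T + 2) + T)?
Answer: -60802/395 ≈ -153.93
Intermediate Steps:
D(O, T) = 1/(T + (-9 + O)*(2 + T)) (D(O, T) = 1/((-9 + O)*(2 + T) + T) = 1/(T + (-9 + O)*(2 + T)))
-154 + 56*D(-10, -1 + B(5, -3)*3) = -154 + 56/(-18 - 8*(-1 + (5*(-3))*3) + 2*(-10) - 10*(-1 + (5*(-3))*3)) = -154 + 56/(-18 - 8*(-1 - 15*3) - 20 - 10*(-1 - 15*3)) = -154 + 56/(-18 - 8*(-1 - 45) - 20 - 10*(-1 - 45)) = -154 + 56/(-18 - 8*(-46) - 20 - 10*(-46)) = -154 + 56/(-18 + 368 - 20 + 460) = -154 + 56/790 = -154 + 56*(1/790) = -154 + 28/395 = -60802/395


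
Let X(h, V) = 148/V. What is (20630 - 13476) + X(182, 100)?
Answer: 178887/25 ≈ 7155.5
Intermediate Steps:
(20630 - 13476) + X(182, 100) = (20630 - 13476) + 148/100 = 7154 + 148*(1/100) = 7154 + 37/25 = 178887/25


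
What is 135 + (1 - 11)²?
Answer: 235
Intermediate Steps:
135 + (1 - 11)² = 135 + (-10)² = 135 + 100 = 235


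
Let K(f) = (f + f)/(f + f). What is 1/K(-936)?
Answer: 1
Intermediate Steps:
K(f) = 1 (K(f) = (2*f)/((2*f)) = (2*f)*(1/(2*f)) = 1)
1/K(-936) = 1/1 = 1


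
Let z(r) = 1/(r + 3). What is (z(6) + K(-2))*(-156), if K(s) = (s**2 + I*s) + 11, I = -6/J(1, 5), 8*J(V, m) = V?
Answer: -52000/3 ≈ -17333.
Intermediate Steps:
J(V, m) = V/8
z(r) = 1/(3 + r)
I = -48 (I = -6/((1/8)*1) = -6/1/8 = -6*8 = -48)
K(s) = 11 + s**2 - 48*s (K(s) = (s**2 - 48*s) + 11 = 11 + s**2 - 48*s)
(z(6) + K(-2))*(-156) = (1/(3 + 6) + (11 + (-2)**2 - 48*(-2)))*(-156) = (1/9 + (11 + 4 + 96))*(-156) = (1/9 + 111)*(-156) = (1000/9)*(-156) = -52000/3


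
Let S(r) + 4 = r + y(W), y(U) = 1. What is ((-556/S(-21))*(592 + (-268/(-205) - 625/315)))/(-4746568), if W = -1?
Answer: -1061534521/367811554320 ≈ -0.0028861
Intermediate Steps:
S(r) = -3 + r (S(r) = -4 + (r + 1) = -4 + (1 + r) = -3 + r)
((-556/S(-21))*(592 + (-268/(-205) - 625/315)))/(-4746568) = ((-556/(-3 - 21))*(592 + (-268/(-205) - 625/315)))/(-4746568) = ((-556/(-24))*(592 + (-268*(-1/205) - 625*1/315)))*(-1/4746568) = ((-556*(-1/24))*(592 + (268/205 - 125/63)))*(-1/4746568) = (139*(592 - 8741/12915)/6)*(-1/4746568) = ((139/6)*(7636939/12915))*(-1/4746568) = (1061534521/77490)*(-1/4746568) = -1061534521/367811554320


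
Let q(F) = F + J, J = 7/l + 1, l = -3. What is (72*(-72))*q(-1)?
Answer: 12096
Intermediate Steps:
J = -4/3 (J = 7/(-3) + 1 = 7*(-⅓) + 1 = -7/3 + 1 = -4/3 ≈ -1.3333)
q(F) = -4/3 + F (q(F) = F - 4/3 = -4/3 + F)
(72*(-72))*q(-1) = (72*(-72))*(-4/3 - 1) = -5184*(-7/3) = 12096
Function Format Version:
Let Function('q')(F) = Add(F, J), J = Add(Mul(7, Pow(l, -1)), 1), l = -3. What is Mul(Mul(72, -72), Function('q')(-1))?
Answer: 12096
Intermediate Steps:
J = Rational(-4, 3) (J = Add(Mul(7, Pow(-3, -1)), 1) = Add(Mul(7, Rational(-1, 3)), 1) = Add(Rational(-7, 3), 1) = Rational(-4, 3) ≈ -1.3333)
Function('q')(F) = Add(Rational(-4, 3), F) (Function('q')(F) = Add(F, Rational(-4, 3)) = Add(Rational(-4, 3), F))
Mul(Mul(72, -72), Function('q')(-1)) = Mul(Mul(72, -72), Add(Rational(-4, 3), -1)) = Mul(-5184, Rational(-7, 3)) = 12096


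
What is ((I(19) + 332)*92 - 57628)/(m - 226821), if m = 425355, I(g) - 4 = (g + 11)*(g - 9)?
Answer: 442/99267 ≈ 0.0044526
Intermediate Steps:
I(g) = 4 + (-9 + g)*(11 + g) (I(g) = 4 + (g + 11)*(g - 9) = 4 + (11 + g)*(-9 + g) = 4 + (-9 + g)*(11 + g))
((I(19) + 332)*92 - 57628)/(m - 226821) = (((-95 + 19² + 2*19) + 332)*92 - 57628)/(425355 - 226821) = (((-95 + 361 + 38) + 332)*92 - 57628)/198534 = ((304 + 332)*92 - 57628)*(1/198534) = (636*92 - 57628)*(1/198534) = (58512 - 57628)*(1/198534) = 884*(1/198534) = 442/99267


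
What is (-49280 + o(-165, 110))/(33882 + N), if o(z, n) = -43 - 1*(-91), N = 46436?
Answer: -24616/40159 ≈ -0.61296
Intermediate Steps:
o(z, n) = 48 (o(z, n) = -43 + 91 = 48)
(-49280 + o(-165, 110))/(33882 + N) = (-49280 + 48)/(33882 + 46436) = -49232/80318 = -49232*1/80318 = -24616/40159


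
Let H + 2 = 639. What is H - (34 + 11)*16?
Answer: -83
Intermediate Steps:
H = 637 (H = -2 + 639 = 637)
H - (34 + 11)*16 = 637 - (34 + 11)*16 = 637 - 45*16 = 637 - 1*720 = 637 - 720 = -83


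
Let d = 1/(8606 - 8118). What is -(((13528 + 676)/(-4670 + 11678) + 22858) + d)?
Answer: -1221548503/53436 ≈ -22860.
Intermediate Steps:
d = 1/488 ≈ 0.0020492
-(((13528 + 676)/(-4670 + 11678) + 22858) + d) = -(((13528 + 676)/(-4670 + 11678) + 22858) + 1/488) = -((14204/7008 + 22858) + 1/488) = -((14204*(1/7008) + 22858) + 1/488) = -((3551/1752 + 22858) + 1/488) = -(40050767/1752 + 1/488) = -1*1221548503/53436 = -1221548503/53436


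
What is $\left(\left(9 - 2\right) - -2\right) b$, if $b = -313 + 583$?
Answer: $2430$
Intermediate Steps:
$b = 270$
$\left(\left(9 - 2\right) - -2\right) b = \left(\left(9 - 2\right) - -2\right) 270 = \left(\left(9 - 2\right) + 2\right) 270 = \left(7 + 2\right) 270 = 9 \cdot 270 = 2430$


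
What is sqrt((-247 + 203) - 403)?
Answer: I*sqrt(447) ≈ 21.142*I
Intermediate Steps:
sqrt((-247 + 203) - 403) = sqrt(-44 - 403) = sqrt(-447) = I*sqrt(447)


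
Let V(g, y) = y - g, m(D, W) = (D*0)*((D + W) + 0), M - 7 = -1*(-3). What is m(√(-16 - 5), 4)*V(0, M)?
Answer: 0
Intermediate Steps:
M = 10 (M = 7 - 1*(-3) = 7 + 3 = 10)
m(D, W) = 0 (m(D, W) = 0*(D + W) = 0)
m(√(-16 - 5), 4)*V(0, M) = 0*(10 - 1*0) = 0*(10 + 0) = 0*10 = 0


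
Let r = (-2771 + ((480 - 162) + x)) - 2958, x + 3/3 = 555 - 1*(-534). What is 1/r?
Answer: -1/4323 ≈ -0.00023132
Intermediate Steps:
x = 1088 (x = -1 + (555 - 1*(-534)) = -1 + (555 + 534) = -1 + 1089 = 1088)
r = -4323 (r = (-2771 + ((480 - 162) + 1088)) - 2958 = (-2771 + (318 + 1088)) - 2958 = (-2771 + 1406) - 2958 = -1365 - 2958 = -4323)
1/r = 1/(-4323) = -1/4323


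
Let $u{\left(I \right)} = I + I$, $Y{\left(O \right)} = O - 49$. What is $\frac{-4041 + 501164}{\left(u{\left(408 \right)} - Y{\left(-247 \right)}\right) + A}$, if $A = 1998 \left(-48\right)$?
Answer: $- \frac{497123}{94792} \approx -5.2444$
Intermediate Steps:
$Y{\left(O \right)} = -49 + O$ ($Y{\left(O \right)} = O - 49 = -49 + O$)
$u{\left(I \right)} = 2 I$
$A = -95904$
$\frac{-4041 + 501164}{\left(u{\left(408 \right)} - Y{\left(-247 \right)}\right) + A} = \frac{-4041 + 501164}{\left(2 \cdot 408 - \left(-49 - 247\right)\right) - 95904} = \frac{497123}{\left(816 - -296\right) - 95904} = \frac{497123}{\left(816 + 296\right) - 95904} = \frac{497123}{1112 - 95904} = \frac{497123}{-94792} = 497123 \left(- \frac{1}{94792}\right) = - \frac{497123}{94792}$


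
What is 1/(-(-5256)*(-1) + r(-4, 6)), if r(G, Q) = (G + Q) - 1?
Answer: -1/5255 ≈ -0.00019030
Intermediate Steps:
r(G, Q) = -1 + G + Q
1/(-(-5256)*(-1) + r(-4, 6)) = 1/(-(-5256)*(-1) + (-1 - 4 + 6)) = 1/(-146*36 + 1) = 1/(-5256 + 1) = 1/(-5255) = -1/5255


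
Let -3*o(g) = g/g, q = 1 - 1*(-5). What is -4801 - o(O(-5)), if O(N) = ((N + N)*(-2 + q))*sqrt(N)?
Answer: -14402/3 ≈ -4800.7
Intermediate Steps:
q = 6 (q = 1 + 5 = 6)
O(N) = 8*N**(3/2) (O(N) = ((N + N)*(-2 + 6))*sqrt(N) = ((2*N)*4)*sqrt(N) = (8*N)*sqrt(N) = 8*N**(3/2))
o(g) = -1/3 (o(g) = -g/(3*g) = -1/3*1 = -1/3)
-4801 - o(O(-5)) = -4801 - 1*(-1/3) = -4801 + 1/3 = -14402/3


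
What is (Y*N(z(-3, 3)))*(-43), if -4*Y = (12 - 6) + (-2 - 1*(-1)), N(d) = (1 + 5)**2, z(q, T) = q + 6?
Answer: 1935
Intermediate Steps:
z(q, T) = 6 + q
N(d) = 36 (N(d) = 6**2 = 36)
Y = -5/4 (Y = -((12 - 6) + (-2 - 1*(-1)))/4 = -(6 + (-2 + 1))/4 = -(6 - 1)/4 = -1/4*5 = -5/4 ≈ -1.2500)
(Y*N(z(-3, 3)))*(-43) = -5/4*36*(-43) = -45*(-43) = 1935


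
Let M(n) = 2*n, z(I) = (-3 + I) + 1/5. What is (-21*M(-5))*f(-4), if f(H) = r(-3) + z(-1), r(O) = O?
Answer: -1428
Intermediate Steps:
z(I) = -14/5 + I (z(I) = (-3 + I) + ⅕ = -14/5 + I)
f(H) = -34/5 (f(H) = -3 + (-14/5 - 1) = -3 - 19/5 = -34/5)
(-21*M(-5))*f(-4) = -42*(-5)*(-34/5) = -21*(-10)*(-34/5) = 210*(-34/5) = -1428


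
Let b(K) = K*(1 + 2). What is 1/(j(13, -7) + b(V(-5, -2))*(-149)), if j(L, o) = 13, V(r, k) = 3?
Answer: -1/1328 ≈ -0.00075301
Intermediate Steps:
b(K) = 3*K (b(K) = K*3 = 3*K)
1/(j(13, -7) + b(V(-5, -2))*(-149)) = 1/(13 + (3*3)*(-149)) = 1/(13 + 9*(-149)) = 1/(13 - 1341) = 1/(-1328) = -1/1328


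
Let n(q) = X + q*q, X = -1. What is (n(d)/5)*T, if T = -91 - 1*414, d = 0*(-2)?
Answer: 101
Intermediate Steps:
d = 0
n(q) = -1 + q² (n(q) = -1 + q*q = -1 + q²)
T = -505 (T = -91 - 414 = -505)
(n(d)/5)*T = ((-1 + 0²)/5)*(-505) = ((-1 + 0)*(⅕))*(-505) = -1*⅕*(-505) = -⅕*(-505) = 101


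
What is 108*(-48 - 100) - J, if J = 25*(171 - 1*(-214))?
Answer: -25609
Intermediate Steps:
J = 9625 (J = 25*(171 + 214) = 25*385 = 9625)
108*(-48 - 100) - J = 108*(-48 - 100) - 1*9625 = 108*(-148) - 9625 = -15984 - 9625 = -25609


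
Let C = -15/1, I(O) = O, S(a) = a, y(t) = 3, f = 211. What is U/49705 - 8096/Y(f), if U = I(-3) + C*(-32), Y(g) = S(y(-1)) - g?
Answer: 25156931/646165 ≈ 38.933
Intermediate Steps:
Y(g) = 3 - g
C = -15 (C = -15*1 = -15)
U = 477 (U = -3 - 15*(-32) = -3 + 480 = 477)
U/49705 - 8096/Y(f) = 477/49705 - 8096/(3 - 1*211) = 477*(1/49705) - 8096/(3 - 211) = 477/49705 - 8096/(-208) = 477/49705 - 8096*(-1/208) = 477/49705 + 506/13 = 25156931/646165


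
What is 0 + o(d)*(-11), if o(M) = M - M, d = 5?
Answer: 0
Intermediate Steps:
o(M) = 0
0 + o(d)*(-11) = 0 + 0*(-11) = 0 + 0 = 0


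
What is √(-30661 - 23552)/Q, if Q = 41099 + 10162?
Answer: I*√54213/51261 ≈ 0.0045422*I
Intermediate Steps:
Q = 51261
√(-30661 - 23552)/Q = √(-30661 - 23552)/51261 = √(-54213)*(1/51261) = (I*√54213)*(1/51261) = I*√54213/51261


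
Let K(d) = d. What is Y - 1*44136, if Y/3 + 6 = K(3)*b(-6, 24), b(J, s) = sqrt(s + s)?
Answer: -44154 + 36*sqrt(3) ≈ -44092.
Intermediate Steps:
b(J, s) = sqrt(2)*sqrt(s) (b(J, s) = sqrt(2*s) = sqrt(2)*sqrt(s))
Y = -18 + 36*sqrt(3) (Y = -18 + 3*(3*(sqrt(2)*sqrt(24))) = -18 + 3*(3*(sqrt(2)*(2*sqrt(6)))) = -18 + 3*(3*(4*sqrt(3))) = -18 + 3*(12*sqrt(3)) = -18 + 36*sqrt(3) ≈ 44.354)
Y - 1*44136 = (-18 + 36*sqrt(3)) - 1*44136 = (-18 + 36*sqrt(3)) - 44136 = -44154 + 36*sqrt(3)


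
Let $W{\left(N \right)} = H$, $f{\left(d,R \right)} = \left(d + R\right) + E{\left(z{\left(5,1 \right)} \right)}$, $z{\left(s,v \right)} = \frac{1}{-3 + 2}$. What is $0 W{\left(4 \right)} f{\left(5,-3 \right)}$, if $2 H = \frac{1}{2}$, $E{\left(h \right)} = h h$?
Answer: $0$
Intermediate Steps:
$z{\left(s,v \right)} = -1$ ($z{\left(s,v \right)} = \frac{1}{-1} = -1$)
$E{\left(h \right)} = h^{2}$
$f{\left(d,R \right)} = 1 + R + d$ ($f{\left(d,R \right)} = \left(d + R\right) + \left(-1\right)^{2} = \left(R + d\right) + 1 = 1 + R + d$)
$H = \frac{1}{4}$ ($H = \frac{1}{2 \cdot 2} = \frac{1}{2} \cdot \frac{1}{2} = \frac{1}{4} \approx 0.25$)
$W{\left(N \right)} = \frac{1}{4}$
$0 W{\left(4 \right)} f{\left(5,-3 \right)} = 0 \cdot \frac{1}{4} \left(1 - 3 + 5\right) = 0 \cdot 3 = 0$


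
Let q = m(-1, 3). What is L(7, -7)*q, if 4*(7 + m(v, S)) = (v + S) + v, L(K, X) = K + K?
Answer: -189/2 ≈ -94.500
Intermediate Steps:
L(K, X) = 2*K
m(v, S) = -7 + v/2 + S/4 (m(v, S) = -7 + ((v + S) + v)/4 = -7 + ((S + v) + v)/4 = -7 + (S + 2*v)/4 = -7 + (v/2 + S/4) = -7 + v/2 + S/4)
q = -27/4 (q = -7 + (½)*(-1) + (¼)*3 = -7 - ½ + ¾ = -27/4 ≈ -6.7500)
L(7, -7)*q = (2*7)*(-27/4) = 14*(-27/4) = -189/2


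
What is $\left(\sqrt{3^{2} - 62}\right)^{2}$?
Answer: $-53$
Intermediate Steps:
$\left(\sqrt{3^{2} - 62}\right)^{2} = \left(\sqrt{9 - 62}\right)^{2} = \left(\sqrt{-53}\right)^{2} = \left(i \sqrt{53}\right)^{2} = -53$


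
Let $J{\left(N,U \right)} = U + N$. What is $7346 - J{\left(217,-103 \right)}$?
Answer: $7232$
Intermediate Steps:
$J{\left(N,U \right)} = N + U$
$7346 - J{\left(217,-103 \right)} = 7346 - \left(217 - 103\right) = 7346 - 114 = 7232$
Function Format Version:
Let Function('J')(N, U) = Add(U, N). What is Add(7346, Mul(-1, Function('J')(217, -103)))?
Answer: 7232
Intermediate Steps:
Function('J')(N, U) = Add(N, U)
Add(7346, Mul(-1, Function('J')(217, -103))) = Add(7346, Mul(-1, Add(217, -103))) = Add(7346, Mul(-1, 114)) = Add(7346, -114) = 7232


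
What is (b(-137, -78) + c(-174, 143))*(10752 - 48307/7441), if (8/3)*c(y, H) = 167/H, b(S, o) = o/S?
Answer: 1803254705775/166601864 ≈ 10824.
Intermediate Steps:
c(y, H) = 501/(8*H) (c(y, H) = 3*(167/H)/8 = 501/(8*H))
(b(-137, -78) + c(-174, 143))*(10752 - 48307/7441) = (-78/(-137) + (501/8)/143)*(10752 - 48307/7441) = (-78*(-1/137) + (501/8)*(1/143))*(10752 - 48307*1/7441) = (78/137 + 501/1144)*(10752 - 6901/1063) = (157869/156728)*(11422475/1063) = 1803254705775/166601864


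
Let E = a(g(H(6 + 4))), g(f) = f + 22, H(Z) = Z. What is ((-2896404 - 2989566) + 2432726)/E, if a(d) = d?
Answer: -863311/8 ≈ -1.0791e+5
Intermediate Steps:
g(f) = 22 + f
E = 32 (E = 22 + (6 + 4) = 22 + 10 = 32)
((-2896404 - 2989566) + 2432726)/E = ((-2896404 - 2989566) + 2432726)/32 = (-5885970 + 2432726)*(1/32) = -3453244*1/32 = -863311/8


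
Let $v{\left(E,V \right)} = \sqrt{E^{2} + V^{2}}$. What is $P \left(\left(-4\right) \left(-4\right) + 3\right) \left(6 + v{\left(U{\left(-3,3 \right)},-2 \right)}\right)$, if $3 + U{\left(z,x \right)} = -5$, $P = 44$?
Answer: $5016 + 1672 \sqrt{17} \approx 11910.0$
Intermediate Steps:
$U{\left(z,x \right)} = -8$ ($U{\left(z,x \right)} = -3 - 5 = -8$)
$P \left(\left(-4\right) \left(-4\right) + 3\right) \left(6 + v{\left(U{\left(-3,3 \right)},-2 \right)}\right) = 44 \left(\left(-4\right) \left(-4\right) + 3\right) \left(6 + \sqrt{\left(-8\right)^{2} + \left(-2\right)^{2}}\right) = 44 \left(16 + 3\right) \left(6 + \sqrt{64 + 4}\right) = 44 \cdot 19 \left(6 + \sqrt{68}\right) = 44 \cdot 19 \left(6 + 2 \sqrt{17}\right) = 44 \left(114 + 38 \sqrt{17}\right) = 5016 + 1672 \sqrt{17}$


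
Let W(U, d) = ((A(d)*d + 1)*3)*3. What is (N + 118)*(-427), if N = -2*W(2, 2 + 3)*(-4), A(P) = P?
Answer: -849730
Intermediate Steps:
W(U, d) = 9 + 9*d**2 (W(U, d) = ((d*d + 1)*3)*3 = ((d**2 + 1)*3)*3 = ((1 + d**2)*3)*3 = (3 + 3*d**2)*3 = 9 + 9*d**2)
N = 1872 (N = -2*(9 + 9*(2 + 3)**2)*(-4) = -2*(9 + 9*5**2)*(-4) = -2*(9 + 9*25)*(-4) = -2*(9 + 225)*(-4) = -2*234*(-4) = -468*(-4) = 1872)
(N + 118)*(-427) = (1872 + 118)*(-427) = 1990*(-427) = -849730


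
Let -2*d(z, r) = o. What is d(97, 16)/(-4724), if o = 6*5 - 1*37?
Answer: -7/9448 ≈ -0.00074090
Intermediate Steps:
o = -7 (o = 30 - 37 = -7)
d(z, r) = 7/2 (d(z, r) = -1/2*(-7) = 7/2)
d(97, 16)/(-4724) = (7/2)/(-4724) = (7/2)*(-1/4724) = -7/9448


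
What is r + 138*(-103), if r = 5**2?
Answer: -14189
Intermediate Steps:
r = 25
r + 138*(-103) = 25 + 138*(-103) = 25 - 14214 = -14189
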